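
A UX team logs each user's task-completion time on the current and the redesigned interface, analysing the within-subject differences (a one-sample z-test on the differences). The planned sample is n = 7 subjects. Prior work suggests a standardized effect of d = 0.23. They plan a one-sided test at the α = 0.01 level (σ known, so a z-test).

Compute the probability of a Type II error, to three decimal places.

β ≈ 0.957

Noncentrality parameter: λ = d·√n = 0.23 × √7 = 0.6085
One-sided α = 0.01 → critical value z_{0.01} = 2.326.
Power = Φ(λ − 2.326) = Φ(-1.718) = 0.0429.
Type II error: β = 1 − power = 1 − 0.0429 = 0.9571.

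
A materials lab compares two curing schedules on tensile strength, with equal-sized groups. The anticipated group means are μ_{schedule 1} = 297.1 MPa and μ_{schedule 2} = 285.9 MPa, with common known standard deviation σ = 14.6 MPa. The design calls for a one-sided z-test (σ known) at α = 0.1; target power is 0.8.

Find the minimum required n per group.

n = 16 per group

Standardized effect: d = |μ_{schedule 1} − μ_{schedule 2}| / σ = |297.1 − 285.9| / 14.6 = 0.7671
For power 0.8 need Φ(δ − z_{0.1}) = 0.8, so δ = z_{0.1} + z_{0.20} = 1.282 + 0.842 = 2.123.
δ = d·√(n/2) ⇒ n = 2(δ/d)² = 2 × (2.123 / 0.7671)² = 15.32.
Round up to the next whole unit.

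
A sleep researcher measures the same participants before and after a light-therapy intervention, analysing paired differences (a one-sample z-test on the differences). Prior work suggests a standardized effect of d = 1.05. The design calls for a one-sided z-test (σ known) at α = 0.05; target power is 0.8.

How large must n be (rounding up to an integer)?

n = 6

For power 0.8 need Φ(δ − z_{0.05}) = 0.8, so δ = z_{0.05} + z_{0.20} = 1.645 + 0.842 = 2.486.
δ = d·√n ⇒ n = (δ/d)² = (2.486 / 1.05)² = 5.61.
Round up to the next whole unit.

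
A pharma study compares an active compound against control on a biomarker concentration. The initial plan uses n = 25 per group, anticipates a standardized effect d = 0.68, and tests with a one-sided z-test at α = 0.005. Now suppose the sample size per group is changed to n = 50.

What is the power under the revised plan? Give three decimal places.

Power ≈ 0.795

With n = 50 per group: δ = d·√(n/2) = 0.68 × √(50/2) = 3.4000. Critical value z_{0.005} = 2.576.
Revised power = Φ(δ − 2.576) = Φ(0.824) = 0.7951.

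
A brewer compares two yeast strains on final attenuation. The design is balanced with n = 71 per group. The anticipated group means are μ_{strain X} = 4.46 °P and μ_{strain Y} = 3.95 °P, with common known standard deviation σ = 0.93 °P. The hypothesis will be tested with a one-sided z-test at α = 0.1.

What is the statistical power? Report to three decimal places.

Power ≈ 0.976

Standardized effect: d = |μ_{strain X} − μ_{strain Y}| / σ = |4.46 − 3.95| / 0.93 = 0.5484
Noncentrality parameter: δ = d·√(n/2) = 0.5484 × √(71/2) = 3.2674
Critical value for a one-sided test at α = 0.1: z_α = 1.282.
Power = P(Z > 1.282 − δ) = Φ(1.986) = 0.9765.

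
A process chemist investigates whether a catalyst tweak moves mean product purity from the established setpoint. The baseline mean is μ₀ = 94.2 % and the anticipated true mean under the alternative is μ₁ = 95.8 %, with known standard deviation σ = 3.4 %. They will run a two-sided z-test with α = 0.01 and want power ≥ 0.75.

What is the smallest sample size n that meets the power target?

Standardized effect: d = |μ₁ − μ₀| / σ = |95.8 − 94.2| / 3.4 = 0.4706
Set Φ(δ − 2.576) = 0.75; then δ − 2.576 = Φ⁻¹(0.75) = 0.674, giving δ = 3.250.
(Ignoring the negligible lower-tail rejection probability gives the usual closed-form inversion.)
δ = d·√n ⇒ n = (δ/d)² = (3.250 / 0.4706)² = 47.71.
Round up to the next whole unit.

n = 48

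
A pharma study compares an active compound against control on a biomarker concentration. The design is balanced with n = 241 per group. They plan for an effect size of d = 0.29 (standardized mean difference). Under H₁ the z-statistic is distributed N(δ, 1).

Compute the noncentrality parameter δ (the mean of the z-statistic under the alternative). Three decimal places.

The noncentrality parameter scales effect size by the design's sample-size factor: δ = d·√(n/2) = 0.29 × √(241/2) = 3.1834

δ ≈ 3.183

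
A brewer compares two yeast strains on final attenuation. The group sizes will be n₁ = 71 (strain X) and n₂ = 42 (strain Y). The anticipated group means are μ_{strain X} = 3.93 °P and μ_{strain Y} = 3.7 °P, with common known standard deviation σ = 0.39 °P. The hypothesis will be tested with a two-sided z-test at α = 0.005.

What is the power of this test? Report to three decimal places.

Standardized effect: d = |μ_{strain X} − μ_{strain Y}| / σ = |3.93 − 3.7| / 0.39 = 0.5897
Noncentrality parameter: λ = d / √(1/n₁ + 1/n₂) = 0.5897 / √(1/71 + 1/42) = 3.0295
Two-sided α = 0.005 → critical value z_{0.0025} = 2.807.
Power = Φ(λ − 2.807) + Φ(−λ − 2.807) = Φ(0.223) + Φ(-5.837) = 0.5880 + 0.0000 = 0.5880.

Power ≈ 0.588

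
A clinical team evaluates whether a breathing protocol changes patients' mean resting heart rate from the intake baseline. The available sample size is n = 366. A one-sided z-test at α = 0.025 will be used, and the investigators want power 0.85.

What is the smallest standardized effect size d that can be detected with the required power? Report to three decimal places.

Need Φ(δ − 1.960) = 0.85, so δ = 1.960 + 1.036 = 2.996.
δ = d·√n ⇒ d = δ/√n = 2.996/√366 = 0.1566.

d ≈ 0.157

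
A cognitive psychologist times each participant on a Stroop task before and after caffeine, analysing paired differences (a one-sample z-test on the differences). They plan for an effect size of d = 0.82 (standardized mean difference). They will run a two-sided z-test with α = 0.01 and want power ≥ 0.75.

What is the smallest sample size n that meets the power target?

n = 16

For power 0.75 need Φ(δ − z_{0.005}) = 0.75, so δ = z_{0.005} + z_{0.25} = 2.576 + 0.674 = 3.250.
(Ignoring the negligible lower-tail rejection probability gives the usual closed-form inversion.)
δ = d·√n ⇒ n = (δ/d)² = (3.250 / 0.82)² = 15.71.
Rounding up, n = 16.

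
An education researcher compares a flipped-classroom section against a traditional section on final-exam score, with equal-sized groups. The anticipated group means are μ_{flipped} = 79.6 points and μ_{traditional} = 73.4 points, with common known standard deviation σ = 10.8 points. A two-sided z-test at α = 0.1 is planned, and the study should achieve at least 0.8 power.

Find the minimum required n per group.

Standardized effect: d = |μ_{flipped} − μ_{traditional}| / σ = |79.6 − 73.4| / 10.8 = 0.5741
For power 0.8 need Φ(δ − z_{0.05}) = 0.8, so δ = z_{0.05} + z_{0.20} = 1.645 + 0.842 = 2.486.
(Ignoring the negligible lower-tail rejection probability gives the usual closed-form inversion.)
δ = d·√(n/2) ⇒ n = 2(δ/d)² = 2 × (2.486 / 0.5741)² = 37.52.
Round up to the next whole unit.

n = 38 per group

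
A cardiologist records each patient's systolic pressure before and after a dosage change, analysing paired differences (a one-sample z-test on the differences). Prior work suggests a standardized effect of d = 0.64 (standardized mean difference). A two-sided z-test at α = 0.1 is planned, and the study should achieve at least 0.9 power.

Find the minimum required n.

n = 21

For power 0.9 need Φ(δ − z_{0.05}) = 0.9, so δ = z_{0.05} + z_{0.10} = 1.645 + 1.282 = 2.926.
(For δ > 0 the lower-tail rejection region contributes negligibly to power, so the one-term inversion is standard.)
δ = d·√n ⇒ n = (δ/d)² = (2.926 / 0.64)² = 20.91.
Round up to the next whole unit.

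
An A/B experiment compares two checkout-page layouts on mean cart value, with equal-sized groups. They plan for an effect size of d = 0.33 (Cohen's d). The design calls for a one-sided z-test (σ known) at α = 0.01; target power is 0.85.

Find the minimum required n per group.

n = 208 per group

Set Φ(δ − 2.326) = 0.85; then δ − 2.326 = Φ⁻¹(0.85) = 1.036, giving δ = 3.363.
δ = d·√(n/2) ⇒ n = 2(δ/d)² = 2 × (3.363 / 0.33)² = 207.68.
Round up to the next whole unit.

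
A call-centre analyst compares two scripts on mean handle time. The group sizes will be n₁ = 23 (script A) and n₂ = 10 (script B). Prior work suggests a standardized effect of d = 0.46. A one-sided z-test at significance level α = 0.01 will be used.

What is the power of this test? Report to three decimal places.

Power ≈ 0.133

Noncentrality parameter: δ = d / √(1/n₁ + 1/n₂) = 0.46 / √(1/23 + 1/10) = 1.2144
One-sided α = 0.01 → critical value z_{0.01} = 2.326.
Power = P(Z > 2.326 − δ) = Φ(-1.112) = 0.1331.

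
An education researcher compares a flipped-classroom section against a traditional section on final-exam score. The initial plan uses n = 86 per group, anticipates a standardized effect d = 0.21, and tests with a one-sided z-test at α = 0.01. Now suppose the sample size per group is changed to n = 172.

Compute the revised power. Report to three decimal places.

Power ≈ 0.352

With n = 172 per group: δ = d·√(n/2) = 0.21 × √(172/2) = 1.9475. Critical value z_{0.01} = 2.326.
Revised power = P(Z > 2.326 − δ) = Φ(-0.379) = 0.3524.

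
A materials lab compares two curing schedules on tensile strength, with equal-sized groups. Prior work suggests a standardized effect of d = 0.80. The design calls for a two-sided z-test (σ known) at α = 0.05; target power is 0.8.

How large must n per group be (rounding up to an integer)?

n = 25 per group

Set Φ(δ − 1.960) = 0.8; then δ − 1.960 = Φ⁻¹(0.8) = 0.842, giving δ = 2.802.
(The Φ(−δ − z_{α/2}) term is vanishingly small for δ > 0 and is dropped in the standard sample-size formula.)
δ = d·√(n/2) ⇒ n = 2(δ/d)² = 2 × (2.802 / 0.80)² = 24.53.
Rounding up, n = 25 per group.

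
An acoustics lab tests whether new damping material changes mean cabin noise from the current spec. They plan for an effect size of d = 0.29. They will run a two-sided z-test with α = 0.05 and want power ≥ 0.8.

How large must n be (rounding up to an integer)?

Set Φ(δ − 1.960) = 0.8; then δ − 1.960 = Φ⁻¹(0.8) = 0.842, giving δ = 2.802.
(The Φ(−δ − z_{α/2}) term is vanishingly small for δ > 0 and is dropped in the standard sample-size formula.)
δ = d·√n ⇒ n = (δ/d)² = (2.802 / 0.29)² = 93.33.
Rounding up, n = 94.

n = 94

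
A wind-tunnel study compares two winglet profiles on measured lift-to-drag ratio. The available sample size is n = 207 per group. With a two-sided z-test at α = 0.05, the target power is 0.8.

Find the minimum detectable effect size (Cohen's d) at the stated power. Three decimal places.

d ≈ 0.275

Need Φ(δ − 1.960) = 0.8, so δ = 1.960 + 0.842 = 2.802.
(Lower-tail contribution to power is negligible for δ > 0.)
δ = d·√(n/2) ⇒ d = δ/√(n/2) = 2.802/√(207/2) = 0.2754.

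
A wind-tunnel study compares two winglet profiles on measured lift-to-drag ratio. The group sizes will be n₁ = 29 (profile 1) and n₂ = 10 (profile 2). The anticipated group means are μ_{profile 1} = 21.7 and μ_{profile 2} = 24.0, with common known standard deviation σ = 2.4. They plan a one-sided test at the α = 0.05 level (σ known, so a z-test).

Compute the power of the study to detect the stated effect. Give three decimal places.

Standardized effect: d = |μ_{profile 1} − μ_{profile 2}| / σ = |21.7 − 24.0| / 2.4 = 0.9583
Noncentrality parameter: δ = d / √(1/n₁ + 1/n₂) = 0.9583 / √(1/29 + 1/10) = 2.6133
One-sided α = 0.05 → critical value z_{0.05} = 1.645.
Power = P(Z > 1.645 − δ) = Φ(0.968) = 0.8336.

Power ≈ 0.834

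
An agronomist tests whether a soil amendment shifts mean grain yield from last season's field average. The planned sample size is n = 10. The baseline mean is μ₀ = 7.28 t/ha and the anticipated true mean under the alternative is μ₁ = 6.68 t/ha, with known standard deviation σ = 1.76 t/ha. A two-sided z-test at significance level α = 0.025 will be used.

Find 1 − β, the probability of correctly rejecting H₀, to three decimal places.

Power ≈ 0.123

Standardized effect: d = |μ₁ − μ₀| / σ = |6.68 − 7.28| / 1.76 = 0.3409
Noncentrality parameter: δ = d·√n = 0.3409 × √10 = 1.0780
Critical value for a two-sided test at α = 0.025: z_{α/2} = 2.241.
Power = Φ(δ − 2.241) + Φ(−δ − 2.241) = Φ(-1.163) + Φ(-3.319) = 0.1223 + 0.0005 = 0.1228.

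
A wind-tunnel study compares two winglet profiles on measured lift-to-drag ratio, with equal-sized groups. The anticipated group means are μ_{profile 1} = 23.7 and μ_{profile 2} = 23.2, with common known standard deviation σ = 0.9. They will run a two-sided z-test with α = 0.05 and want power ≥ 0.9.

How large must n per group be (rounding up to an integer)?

Standardized effect: d = |μ_{profile 1} − μ_{profile 2}| / σ = |23.7 − 23.2| / 0.9 = 0.5556
Set Φ(δ − 1.960) = 0.9; then δ − 1.960 = Φ⁻¹(0.9) = 1.282, giving δ = 3.242.
(Ignoring the negligible lower-tail rejection probability gives the usual closed-form inversion.)
δ = d·√(n/2) ⇒ n = 2(δ/d)² = 2 × (3.242 / 0.5556)² = 68.09.
Round up to the next whole unit.

n = 69 per group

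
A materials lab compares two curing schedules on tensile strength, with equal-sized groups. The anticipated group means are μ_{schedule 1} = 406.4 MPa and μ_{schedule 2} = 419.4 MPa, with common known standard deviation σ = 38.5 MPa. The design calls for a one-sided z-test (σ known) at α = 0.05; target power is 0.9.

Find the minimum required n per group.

n = 151 per group

Standardized effect: d = |μ_{schedule 1} − μ_{schedule 2}| / σ = |406.4 − 419.4| / 38.5 = 0.3377
Set Φ(δ − 1.645) = 0.9; then δ − 1.645 = Φ⁻¹(0.9) = 1.282, giving δ = 2.926.
δ = d·√(n/2) ⇒ n = 2(δ/d)² = 2 × (2.926 / 0.3377)² = 150.22.
Round up to the next whole unit.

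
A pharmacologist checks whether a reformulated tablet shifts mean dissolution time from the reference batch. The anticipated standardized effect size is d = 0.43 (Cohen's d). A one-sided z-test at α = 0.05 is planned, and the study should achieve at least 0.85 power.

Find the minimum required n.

n = 39

Set Φ(δ − 1.645) = 0.85; then δ − 1.645 = Φ⁻¹(0.85) = 1.036, giving δ = 2.681.
δ = d·√n ⇒ n = (δ/d)² = (2.681 / 0.43)² = 38.88.
Rounding up, n = 39.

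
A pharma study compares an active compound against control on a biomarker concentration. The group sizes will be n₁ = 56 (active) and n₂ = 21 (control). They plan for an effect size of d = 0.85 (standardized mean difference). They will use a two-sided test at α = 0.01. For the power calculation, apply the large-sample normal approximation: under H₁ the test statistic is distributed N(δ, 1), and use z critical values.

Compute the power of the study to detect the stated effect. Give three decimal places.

Power ≈ 0.772

Noncentrality parameter: δ = d / √(1/n₁ + 1/n₂) = 0.85 / √(1/56 + 1/21) = 3.3218
Two-sided α = 0.01 → critical value z_{0.005} = 2.576.
Power = Φ(δ − 2.576) + Φ(−δ − 2.576) = Φ(0.746) + Φ(-5.898) = 0.7722 + 0.0000 = 0.7722.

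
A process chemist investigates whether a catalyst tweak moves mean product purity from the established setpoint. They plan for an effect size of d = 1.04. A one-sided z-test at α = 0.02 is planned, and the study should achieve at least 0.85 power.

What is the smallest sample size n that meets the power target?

Set Φ(δ − 2.054) = 0.85; then δ − 2.054 = Φ⁻¹(0.85) = 1.036, giving δ = 3.090.
δ = d·√n ⇒ n = (δ/d)² = (3.090 / 1.04)² = 8.83.
Round up to the next whole unit.

n = 9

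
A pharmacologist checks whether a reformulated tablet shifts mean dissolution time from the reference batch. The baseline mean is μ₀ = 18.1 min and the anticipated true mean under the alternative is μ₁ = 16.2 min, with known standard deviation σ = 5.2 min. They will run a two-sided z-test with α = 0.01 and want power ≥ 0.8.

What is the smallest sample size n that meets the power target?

Standardized effect: d = |μ₁ − μ₀| / σ = |16.2 − 18.1| / 5.2 = 0.3654
For power 0.8 need Φ(δ − z_{0.005}) = 0.8, so δ = z_{0.005} + z_{0.20} = 2.576 + 0.842 = 3.417.
(Ignoring the negligible lower-tail rejection probability gives the usual closed-form inversion.)
δ = d·√n ⇒ n = (δ/d)² = (3.417 / 0.3654)² = 87.48.
Rounding up, n = 88.

n = 88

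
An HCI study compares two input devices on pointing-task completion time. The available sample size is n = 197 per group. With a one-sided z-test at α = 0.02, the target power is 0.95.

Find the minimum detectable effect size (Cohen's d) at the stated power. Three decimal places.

Need Φ(δ − 2.054) = 0.95, so δ = 2.054 + 1.645 = 3.699.
δ = d·√(n/2) ⇒ d = δ/√(n/2) = 3.699/√(197/2) = 0.3727.

d ≈ 0.373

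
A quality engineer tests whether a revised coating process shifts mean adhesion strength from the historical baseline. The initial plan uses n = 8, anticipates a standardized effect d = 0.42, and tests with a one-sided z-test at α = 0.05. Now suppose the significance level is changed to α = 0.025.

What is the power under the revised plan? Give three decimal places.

Power ≈ 0.220

δ = d·√n = 0.42 × √8 = 1.1879 (unchanged). New critical value: z_{0.025} = 1.960.
Revised power = P(Z > 1.960 − δ) = Φ(-0.772) = 0.2200.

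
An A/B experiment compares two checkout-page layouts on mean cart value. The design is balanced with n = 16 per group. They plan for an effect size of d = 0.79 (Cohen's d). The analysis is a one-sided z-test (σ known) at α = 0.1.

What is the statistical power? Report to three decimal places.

Power ≈ 0.830

Noncentrality parameter: δ = d·√(n/2) = 0.79 × √(16/2) = 2.2345
One-sided α = 0.1 → critical value z_{0.1} = 1.282.
Power = Φ(δ − 1.282) = Φ(0.953) = 0.8297.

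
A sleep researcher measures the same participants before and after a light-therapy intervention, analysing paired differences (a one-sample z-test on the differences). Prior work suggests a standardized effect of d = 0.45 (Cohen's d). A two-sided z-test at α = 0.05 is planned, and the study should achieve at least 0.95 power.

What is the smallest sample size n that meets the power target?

n = 65

For power 0.95 need Φ(δ − z_{0.025}) = 0.95, so δ = z_{0.025} + z_{0.05} = 1.960 + 1.645 = 3.605.
(The Φ(−δ − z_{α/2}) term is vanishingly small for δ > 0 and is dropped in the standard sample-size formula.)
δ = d·√n ⇒ n = (δ/d)² = (3.605 / 0.45)² = 64.17.
Round up to the next whole unit.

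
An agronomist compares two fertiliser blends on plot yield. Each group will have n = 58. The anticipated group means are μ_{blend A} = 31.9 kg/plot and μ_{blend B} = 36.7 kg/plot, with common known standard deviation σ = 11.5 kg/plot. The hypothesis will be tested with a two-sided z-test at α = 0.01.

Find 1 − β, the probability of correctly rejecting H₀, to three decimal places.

Standardized effect: d = |μ_{blend A} − μ_{blend B}| / σ = |31.9 − 36.7| / 11.5 = 0.4174
Noncentrality parameter: δ = d·√(n/2) = 0.4174 × √(58/2) = 2.2477
Critical value for a two-sided test at α = 0.01: z_{α/2} = 2.576.
Power = Φ(δ − 2.576) + Φ(−δ − 2.576) = Φ(-0.328) + Φ(-4.824) = 0.3714 + 0.0000 = 0.3714.

Power ≈ 0.371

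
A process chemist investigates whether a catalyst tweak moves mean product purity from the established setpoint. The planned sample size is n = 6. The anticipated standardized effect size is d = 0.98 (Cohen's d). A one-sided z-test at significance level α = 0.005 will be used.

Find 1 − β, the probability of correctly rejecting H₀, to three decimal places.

Noncentrality parameter: δ = d·√n = 0.98 × √6 = 2.4005
Critical value for a one-sided test at α = 0.005: z_α = 2.576.
Power = Φ(δ − 2.576) = Φ(-0.175) = 0.4304.

Power ≈ 0.430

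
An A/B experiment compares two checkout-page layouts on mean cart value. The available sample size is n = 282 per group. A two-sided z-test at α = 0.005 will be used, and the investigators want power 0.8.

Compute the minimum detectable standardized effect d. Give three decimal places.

d ≈ 0.307

Required noncentrality: δ = z_{0.0025} + z_{0.20} = 2.807 + 0.842 = 3.649.
(The second rejection-region term Φ(−δ − z_{α/2}) is negligible and dropped.)
δ = d·√(n/2) ⇒ d = δ/√(n/2) = 3.649/√(282/2) = 0.3073.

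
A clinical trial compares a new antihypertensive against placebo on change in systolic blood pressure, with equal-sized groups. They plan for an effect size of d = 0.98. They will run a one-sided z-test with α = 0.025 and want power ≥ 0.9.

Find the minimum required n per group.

For power 0.9 need Φ(δ − z_{0.025}) = 0.9, so δ = z_{0.025} + z_{0.10} = 1.960 + 1.282 = 3.242.
δ = d·√(n/2) ⇒ n = 2(δ/d)² = 2 × (3.242 / 0.98)² = 21.88.
Round up to the next whole unit.

n = 22 per group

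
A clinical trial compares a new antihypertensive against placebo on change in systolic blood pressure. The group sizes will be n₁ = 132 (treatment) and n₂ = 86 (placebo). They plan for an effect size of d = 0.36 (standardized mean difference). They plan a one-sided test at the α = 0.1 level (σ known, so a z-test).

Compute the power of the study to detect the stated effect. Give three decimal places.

Power ≈ 0.906

Noncentrality parameter: δ = d / √(1/n₁ + 1/n₂) = 0.36 / √(1/132 + 1/86) = 2.5978
Critical value for a one-sided test at α = 0.1: z_α = 1.282.
Power = Φ(δ − 1.282) = Φ(1.316) = 0.9060.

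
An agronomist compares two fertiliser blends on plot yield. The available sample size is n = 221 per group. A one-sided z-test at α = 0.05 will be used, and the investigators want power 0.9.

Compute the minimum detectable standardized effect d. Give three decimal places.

Required noncentrality: δ = z_{0.05} + z_{0.10} = 1.645 + 1.282 = 2.926.
δ = d·√(n/2) ⇒ d = δ/√(n/2) = 2.926/√(221/2) = 0.2784.

d ≈ 0.278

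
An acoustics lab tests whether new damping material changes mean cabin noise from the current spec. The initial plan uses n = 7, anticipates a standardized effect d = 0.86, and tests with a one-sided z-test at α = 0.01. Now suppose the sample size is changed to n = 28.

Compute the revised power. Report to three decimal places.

With n = 28: δ = d·√n = 0.86 × √28 = 4.5507. Critical value z_{0.01} = 2.326.
Revised power = Φ(δ − 2.326) = Φ(2.224) = 0.9869.

Power ≈ 0.987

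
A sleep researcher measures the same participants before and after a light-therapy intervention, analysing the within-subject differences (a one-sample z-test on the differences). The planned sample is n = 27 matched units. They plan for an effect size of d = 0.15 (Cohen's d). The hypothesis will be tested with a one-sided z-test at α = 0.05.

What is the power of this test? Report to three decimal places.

Noncentrality parameter: δ = d·√n = 0.15 × √27 = 0.7794
One-sided α = 0.05 → critical value z_{0.05} = 1.645.
Power = P(Z > 1.645 − δ) = Φ(-0.865) = 0.1934.

Power ≈ 0.193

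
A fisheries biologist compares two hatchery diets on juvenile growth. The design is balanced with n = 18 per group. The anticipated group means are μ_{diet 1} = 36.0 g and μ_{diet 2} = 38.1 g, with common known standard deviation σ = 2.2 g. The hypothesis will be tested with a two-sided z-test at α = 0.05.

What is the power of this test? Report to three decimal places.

Standardized effect: d = |μ_{diet 1} − μ_{diet 2}| / σ = |36.0 − 38.1| / 2.2 = 0.9545
Noncentrality parameter: δ = d·√(n/2) = 0.9545 × √(18/2) = 2.8636
Two-sided α = 0.05 → critical value z_{0.025} = 1.960.
Power = Φ(δ − 1.960) + Φ(−δ − 1.960) = Φ(0.904) + Φ(-4.824) = 0.8169 + 0.0000 = 0.8169.

Power ≈ 0.817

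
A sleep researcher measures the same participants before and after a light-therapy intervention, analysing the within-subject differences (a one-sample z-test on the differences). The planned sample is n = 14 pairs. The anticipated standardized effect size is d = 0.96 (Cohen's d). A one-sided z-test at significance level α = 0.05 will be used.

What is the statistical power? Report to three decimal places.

Noncentrality parameter: λ = d·√n = 0.96 × √14 = 3.5920
Critical value for a one-sided test at α = 0.05: z_α = 1.645.
Power = Φ(λ − 1.645) = Φ(1.947) = 0.9742.

Power ≈ 0.974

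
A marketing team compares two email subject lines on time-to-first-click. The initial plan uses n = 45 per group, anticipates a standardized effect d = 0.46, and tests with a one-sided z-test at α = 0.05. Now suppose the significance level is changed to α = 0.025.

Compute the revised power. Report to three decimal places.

δ = d·√(n/2) = 0.46 × √(45/2) = 2.1820 (unchanged). New critical value: z_{0.025} = 1.960.
Revised power = P(Z > 1.960 − δ) = Φ(0.222) = 0.5878.

Power ≈ 0.588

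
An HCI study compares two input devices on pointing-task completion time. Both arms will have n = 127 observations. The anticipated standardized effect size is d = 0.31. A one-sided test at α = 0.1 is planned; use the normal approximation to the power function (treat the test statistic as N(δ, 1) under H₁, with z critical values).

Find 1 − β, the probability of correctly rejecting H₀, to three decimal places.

Noncentrality parameter: δ = d·√(n/2) = 0.31 × √(127/2) = 2.4703
One-sided α = 0.1 → critical value z_{0.1} = 1.282.
Power = Φ(δ − 1.282) = Φ(1.189) = 0.8827.

Power ≈ 0.883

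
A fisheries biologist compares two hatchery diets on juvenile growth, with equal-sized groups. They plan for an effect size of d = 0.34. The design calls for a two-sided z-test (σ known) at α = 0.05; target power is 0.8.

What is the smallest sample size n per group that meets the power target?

n = 136 per group

Set Φ(δ − 1.960) = 0.8; then δ − 1.960 = Φ⁻¹(0.8) = 0.842, giving δ = 2.802.
(For δ > 0 the lower-tail rejection region contributes negligibly to power, so the one-term inversion is standard.)
δ = d·√(n/2) ⇒ n = 2(δ/d)² = 2 × (2.802 / 0.34)² = 135.79.
Round up to the next whole unit.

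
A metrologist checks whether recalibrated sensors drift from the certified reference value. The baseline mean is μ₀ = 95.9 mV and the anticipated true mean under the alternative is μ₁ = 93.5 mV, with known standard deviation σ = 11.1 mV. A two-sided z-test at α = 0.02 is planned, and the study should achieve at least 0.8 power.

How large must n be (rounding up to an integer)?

Standardized effect: d = |μ₁ − μ₀| / σ = |93.5 − 95.9| / 11.1 = 0.2162
Set Φ(δ − 2.326) = 0.8; then δ − 2.326 = Φ⁻¹(0.8) = 0.842, giving δ = 3.168.
(For δ > 0 the lower-tail rejection region contributes negligibly to power, so the one-term inversion is standard.)
δ = d·√n ⇒ n = (δ/d)² = (3.168 / 0.2162)² = 214.68.
Round up to the next whole unit.

n = 215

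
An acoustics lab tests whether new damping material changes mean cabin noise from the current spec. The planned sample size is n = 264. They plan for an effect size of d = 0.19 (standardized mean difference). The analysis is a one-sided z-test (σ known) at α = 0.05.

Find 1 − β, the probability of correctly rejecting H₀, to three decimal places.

Power ≈ 0.925

Noncentrality parameter: δ = d·√n = 0.19 × √264 = 3.0871
Critical value for a one-sided test at α = 0.05: z_α = 1.645.
Power = Φ(δ − 1.645) = Φ(1.442) = 0.9254.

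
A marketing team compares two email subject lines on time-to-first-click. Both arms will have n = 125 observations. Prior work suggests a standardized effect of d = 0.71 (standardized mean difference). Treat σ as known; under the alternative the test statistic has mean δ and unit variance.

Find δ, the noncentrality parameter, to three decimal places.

δ ≈ 5.613

The noncentrality parameter scales effect size by the design's sample-size factor: δ = d·√(n/2) = 0.71 × √(125/2) = 5.6130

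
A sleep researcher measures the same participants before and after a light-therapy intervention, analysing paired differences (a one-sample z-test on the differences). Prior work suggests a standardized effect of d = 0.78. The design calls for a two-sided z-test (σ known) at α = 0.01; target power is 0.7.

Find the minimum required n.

n = 16

For power 0.7 need Φ(δ − z_{0.005}) = 0.7, so δ = z_{0.005} + z_{0.30} = 2.576 + 0.524 = 3.100.
(The Φ(−δ − z_{α/2}) term is vanishingly small for δ > 0 and is dropped in the standard sample-size formula.)
δ = d·√n ⇒ n = (δ/d)² = (3.100 / 0.78)² = 15.80.
Round up to the next whole unit.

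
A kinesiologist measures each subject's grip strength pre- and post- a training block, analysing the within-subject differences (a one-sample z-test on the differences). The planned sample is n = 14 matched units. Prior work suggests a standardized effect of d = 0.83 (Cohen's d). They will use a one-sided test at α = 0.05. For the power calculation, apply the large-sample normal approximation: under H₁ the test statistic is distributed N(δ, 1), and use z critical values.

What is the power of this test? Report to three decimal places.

Power ≈ 0.928

Noncentrality parameter: δ = d·√n = 0.83 × √14 = 3.1056
One-sided α = 0.05 → critical value z_{0.05} = 1.645.
Power = P(Z > 1.645 − δ) = Φ(1.461) = 0.9280.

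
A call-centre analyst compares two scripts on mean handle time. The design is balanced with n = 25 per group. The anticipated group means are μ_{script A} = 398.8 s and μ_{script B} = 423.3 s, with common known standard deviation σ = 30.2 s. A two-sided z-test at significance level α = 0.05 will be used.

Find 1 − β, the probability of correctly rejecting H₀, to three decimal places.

Standardized effect: d = |μ_{script A} − μ_{script B}| / σ = |398.8 − 423.3| / 30.2 = 0.8113
Noncentrality parameter: δ = d·√(n/2) = 0.8113 × √(25/2) = 2.8682
Two-sided α = 0.05 → critical value z_{0.025} = 1.960.
Power = Φ(δ − 1.960) + Φ(−δ − 1.960) = Φ(0.908) + Φ(-4.828) = 0.8181 + 0.0000 = 0.8181.

Power ≈ 0.818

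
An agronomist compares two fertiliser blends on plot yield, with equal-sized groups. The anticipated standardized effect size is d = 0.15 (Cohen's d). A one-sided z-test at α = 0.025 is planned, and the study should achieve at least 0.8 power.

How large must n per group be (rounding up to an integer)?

Set Φ(δ − 1.960) = 0.8; then δ − 1.960 = Φ⁻¹(0.8) = 0.842, giving δ = 2.802.
δ = d·√(n/2) ⇒ n = 2(δ/d)² = 2 × (2.802 / 0.15)² = 697.68.
Rounding up, n = 698 per group.

n = 698 per group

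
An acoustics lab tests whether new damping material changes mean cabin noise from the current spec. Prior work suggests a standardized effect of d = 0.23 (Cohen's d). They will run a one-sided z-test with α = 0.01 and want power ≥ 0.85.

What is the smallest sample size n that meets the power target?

For power 0.85 need Φ(δ − z_{0.01}) = 0.85, so δ = z_{0.01} + z_{0.15} = 2.326 + 1.036 = 3.363.
δ = d·√n ⇒ n = (δ/d)² = (3.363 / 0.23)² = 213.77.
Round up to the next whole unit.

n = 214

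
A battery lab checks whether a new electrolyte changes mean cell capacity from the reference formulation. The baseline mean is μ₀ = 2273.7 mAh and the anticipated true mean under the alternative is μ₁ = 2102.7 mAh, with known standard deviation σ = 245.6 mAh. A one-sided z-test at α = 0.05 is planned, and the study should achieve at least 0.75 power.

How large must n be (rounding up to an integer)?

Standardized effect: d = |μ₁ − μ₀| / σ = |2102.7 − 2273.7| / 245.6 = 0.6963
For power 0.75 need Φ(δ − z_{0.05}) = 0.75, so δ = z_{0.05} + z_{0.25} = 1.645 + 0.674 = 2.319.
δ = d·√n ⇒ n = (δ/d)² = (2.319 / 0.6963)² = 11.10.
Rounding up, n = 12.

n = 12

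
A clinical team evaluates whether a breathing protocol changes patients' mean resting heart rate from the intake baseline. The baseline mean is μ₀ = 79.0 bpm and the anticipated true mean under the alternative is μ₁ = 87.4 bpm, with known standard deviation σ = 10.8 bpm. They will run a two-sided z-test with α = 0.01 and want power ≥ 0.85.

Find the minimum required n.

Standardized effect: d = |μ₁ − μ₀| / σ = |87.4 − 79.0| / 10.8 = 0.7778
For power 0.85 need Φ(δ − z_{0.005}) = 0.85, so δ = z_{0.005} + z_{0.15} = 2.576 + 1.036 = 3.612.
(Ignoring the negligible lower-tail rejection probability gives the usual closed-form inversion.)
δ = d·√n ⇒ n = (δ/d)² = (3.612 / 0.7778)² = 21.57.
Rounding up, n = 22.

n = 22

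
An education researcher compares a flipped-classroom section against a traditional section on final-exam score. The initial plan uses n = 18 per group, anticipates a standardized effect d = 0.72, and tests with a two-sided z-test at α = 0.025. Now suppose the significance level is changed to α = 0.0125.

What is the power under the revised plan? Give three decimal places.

Power ≈ 0.368

δ = d·√(n/2) = 0.72 × √(18/2) = 2.1600 (unchanged). New critical value: z_{0.0063} = 2.498.
Revised power = Φ(δ − 2.498) + Φ(−δ − 2.498) = Φ(-0.338) + Φ(-4.658) = 0.3678 + 0.0000 = 0.3678.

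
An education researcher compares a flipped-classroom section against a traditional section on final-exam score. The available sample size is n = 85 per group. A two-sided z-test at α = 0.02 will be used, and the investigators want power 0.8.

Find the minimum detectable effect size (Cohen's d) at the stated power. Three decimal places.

d ≈ 0.486

Need Φ(δ − 2.326) = 0.8, so δ = 2.326 + 0.842 = 3.168.
(Lower-tail contribution to power is negligible for δ > 0.)
δ = d·√(n/2) ⇒ d = δ/√(n/2) = 3.168/√(85/2) = 0.4859.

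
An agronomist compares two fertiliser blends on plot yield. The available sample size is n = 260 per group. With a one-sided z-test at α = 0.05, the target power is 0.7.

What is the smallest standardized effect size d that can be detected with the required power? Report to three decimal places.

Required noncentrality: δ = z_{0.05} + z_{0.30} = 1.645 + 0.524 = 2.169.
δ = d·√(n/2) ⇒ d = δ/√(n/2) = 2.169/√(260/2) = 0.1903.

d ≈ 0.190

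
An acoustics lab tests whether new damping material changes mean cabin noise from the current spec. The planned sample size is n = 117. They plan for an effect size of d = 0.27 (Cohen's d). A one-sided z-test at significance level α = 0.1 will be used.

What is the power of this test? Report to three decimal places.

Power ≈ 0.949

Noncentrality parameter: λ = d·√n = 0.27 × √117 = 2.9205
Critical value for a one-sided test at α = 0.1: z_α = 1.282.
Power = Φ(λ − 1.282) = Φ(1.639) = 0.9494.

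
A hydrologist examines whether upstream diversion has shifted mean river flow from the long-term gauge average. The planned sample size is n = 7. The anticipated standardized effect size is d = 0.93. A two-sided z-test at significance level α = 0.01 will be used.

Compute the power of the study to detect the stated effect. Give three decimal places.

Noncentrality parameter: δ = d·√n = 0.93 × √7 = 2.4605
Two-sided α = 0.01 → critical value z_{0.005} = 2.576.
Power = Φ(δ − 2.576) + Φ(−δ − 2.576) = Φ(-0.115) + Φ(-5.036) = 0.4541 + 0.0000 = 0.4541.

Power ≈ 0.454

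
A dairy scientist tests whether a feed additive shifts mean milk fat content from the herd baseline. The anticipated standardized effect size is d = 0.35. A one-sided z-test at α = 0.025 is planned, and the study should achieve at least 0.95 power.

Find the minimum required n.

For power 0.95 need Φ(δ − z_{0.025}) = 0.95, so δ = z_{0.025} + z_{0.05} = 1.960 + 1.645 = 3.605.
δ = d·√n ⇒ n = (δ/d)² = (3.605 / 0.35)² = 106.08.
Rounding up, n = 107.

n = 107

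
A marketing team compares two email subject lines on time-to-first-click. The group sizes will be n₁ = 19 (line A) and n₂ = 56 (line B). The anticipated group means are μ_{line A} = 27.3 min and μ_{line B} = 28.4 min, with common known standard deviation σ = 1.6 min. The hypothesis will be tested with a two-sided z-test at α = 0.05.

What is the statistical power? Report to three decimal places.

Standardized effect: d = |μ_{line A} − μ_{line B}| / σ = |27.3 − 28.4| / 1.6 = 0.6875
Noncentrality parameter: δ = d / √(1/n₁ + 1/n₂) = 0.6875 / √(1/19 + 1/56) = 2.5895
Two-sided α = 0.05 → critical value z_{0.025} = 1.960.
Power = Φ(δ − 1.960) + Φ(−δ − 1.960) = Φ(0.630) + Φ(-4.549) = 0.7355 + 0.0000 = 0.7355.

Power ≈ 0.735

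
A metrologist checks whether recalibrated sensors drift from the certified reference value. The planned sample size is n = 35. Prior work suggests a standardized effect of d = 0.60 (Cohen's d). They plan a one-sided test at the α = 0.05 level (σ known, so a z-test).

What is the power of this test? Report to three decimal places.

Noncentrality parameter: δ = d·√n = 0.60 × √35 = 3.5496
One-sided α = 0.05 → critical value z_{0.05} = 1.645.
Power = P(Z > 1.645 − δ) = Φ(1.905) = 0.9716.

Power ≈ 0.972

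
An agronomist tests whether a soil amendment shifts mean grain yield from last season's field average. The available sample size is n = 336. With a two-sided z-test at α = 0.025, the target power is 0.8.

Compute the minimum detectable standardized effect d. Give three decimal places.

d ≈ 0.168

Need Φ(δ − 2.241) = 0.8, so δ = 2.241 + 0.842 = 3.083.
(Lower-tail contribution to power is negligible for δ > 0.)
δ = d·√n ⇒ d = δ/√n = 3.083/√336 = 0.1682.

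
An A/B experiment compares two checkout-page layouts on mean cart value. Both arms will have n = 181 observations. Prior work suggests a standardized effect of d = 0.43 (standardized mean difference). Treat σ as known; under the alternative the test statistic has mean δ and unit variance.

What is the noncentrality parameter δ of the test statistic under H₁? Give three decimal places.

δ ≈ 4.091

δ = d·√(n/2) = 0.43 × √(181/2) = 4.0907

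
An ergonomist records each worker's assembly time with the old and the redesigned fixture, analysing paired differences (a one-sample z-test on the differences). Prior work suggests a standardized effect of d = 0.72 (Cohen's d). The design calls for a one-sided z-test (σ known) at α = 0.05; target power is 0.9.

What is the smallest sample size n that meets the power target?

n = 17

Set Φ(δ − 1.645) = 0.9; then δ − 1.645 = Φ⁻¹(0.9) = 1.282, giving δ = 2.926.
δ = d·√n ⇒ n = (δ/d)² = (2.926 / 0.72)² = 16.52.
Round up to the next whole unit.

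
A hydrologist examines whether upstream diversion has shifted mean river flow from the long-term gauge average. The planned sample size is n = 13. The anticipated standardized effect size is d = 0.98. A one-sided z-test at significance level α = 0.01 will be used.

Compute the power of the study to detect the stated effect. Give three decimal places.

Noncentrality parameter: δ = d·√n = 0.98 × √13 = 3.5334
Critical value for a one-sided test at α = 0.01: z_α = 2.326.
Power = Φ(δ − 2.326) = Φ(1.207) = 0.8863.

Power ≈ 0.886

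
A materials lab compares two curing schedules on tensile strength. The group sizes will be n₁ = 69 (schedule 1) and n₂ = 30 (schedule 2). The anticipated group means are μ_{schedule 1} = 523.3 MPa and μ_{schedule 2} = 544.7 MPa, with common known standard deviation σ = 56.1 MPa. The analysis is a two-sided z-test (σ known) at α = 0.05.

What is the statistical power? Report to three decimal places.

Power ≈ 0.415

Standardized effect: d = |μ_{schedule 1} − μ_{schedule 2}| / σ = |523.3 − 544.7| / 56.1 = 0.3815
Noncentrality parameter: δ = d / √(1/n₁ + 1/n₂) = 0.3815 / √(1/69 + 1/30) = 1.7443
Critical value for a two-sided test at α = 0.05: z_{α/2} = 1.960.
Power = Φ(δ − 1.960) + Φ(−δ − 1.960) = Φ(-0.216) + Φ(-3.704) = 0.4146 + 0.0001 = 0.4147.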